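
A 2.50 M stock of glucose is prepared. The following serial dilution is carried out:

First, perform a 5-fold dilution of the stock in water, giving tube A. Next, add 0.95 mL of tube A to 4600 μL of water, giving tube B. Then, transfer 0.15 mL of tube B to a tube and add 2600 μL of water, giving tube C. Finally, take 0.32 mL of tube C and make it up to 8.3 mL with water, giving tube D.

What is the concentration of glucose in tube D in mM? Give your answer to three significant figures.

0.180 mM

Step 1: 5-fold → factor 5
Step 2: 0.95 mL + 4600 μL = 5.55 mL total → factor 5.55/0.95 = 5.8421
Step 3: 0.15 mL + 2600 μL = 2.75 mL total → factor 2.75/0.15 = 18.333
Step 4: 0.32 mL brought to 8.3 mL → factor 8.3/0.32 = 25.938
Overall dilution factor = 5 × 5.8421 × 18.333 × 25.938 = 13890
Final = 2.50 M / 13890 = 0.0001800 M = 0.180 mM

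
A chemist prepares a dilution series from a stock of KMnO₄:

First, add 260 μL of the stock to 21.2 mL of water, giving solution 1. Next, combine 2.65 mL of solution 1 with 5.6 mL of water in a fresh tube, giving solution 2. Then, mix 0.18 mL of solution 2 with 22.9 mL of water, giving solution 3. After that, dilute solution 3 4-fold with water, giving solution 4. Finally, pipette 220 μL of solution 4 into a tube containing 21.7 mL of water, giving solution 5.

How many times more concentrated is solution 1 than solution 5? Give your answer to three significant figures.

1.59 × 10^5

Step 1: 260 μL + 21.2 mL = 21460 μL total → factor 21460/260 = 82.538
Step 2: 2.65 mL + 5.6 mL = 8.25 mL total → factor 8.25/2.65 = 3.1132
Step 3: 0.18 mL + 22.9 mL = 23.08 mL total → factor 23.08/0.18 = 128.22
Step 4: 4-fold → factor 4
Step 5: 220 μL + 21.7 mL = 21920 μL total → factor 21920/220 = 99.636
Dilution factor to solution 1 = 82.538; to solution 5 = 1.3131 × 10^7
[solution 1]/[solution 5] = (factor to solution 5)/(factor to solution 1) = 1.3131 × 10^7/82.538 = 1.59 × 10^5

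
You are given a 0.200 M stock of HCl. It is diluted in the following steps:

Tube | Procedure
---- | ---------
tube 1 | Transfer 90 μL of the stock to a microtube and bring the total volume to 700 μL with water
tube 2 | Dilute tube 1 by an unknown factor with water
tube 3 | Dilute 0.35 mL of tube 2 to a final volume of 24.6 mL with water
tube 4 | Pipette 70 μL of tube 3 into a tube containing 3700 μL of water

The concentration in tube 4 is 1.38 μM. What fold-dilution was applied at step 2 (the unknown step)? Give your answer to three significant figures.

4.92-fold

Step 1: 90 μL brought to 700 μL → factor 700/90 = 7.7778
Step 2: unknown factor x
Step 3: 0.35 mL brought to 24.6 mL → factor 24.6/0.35 = 70.286
Step 4: 70 μL + 3700 μL = 3770 μL total → factor 3770/70 = 53.857
Product of known-step factors = 29442
Overall factor = 0.200 M / (1.38 μM) = 1.4493 × 10^5
x = 1.4493 × 10^5 / 29442 = 4.92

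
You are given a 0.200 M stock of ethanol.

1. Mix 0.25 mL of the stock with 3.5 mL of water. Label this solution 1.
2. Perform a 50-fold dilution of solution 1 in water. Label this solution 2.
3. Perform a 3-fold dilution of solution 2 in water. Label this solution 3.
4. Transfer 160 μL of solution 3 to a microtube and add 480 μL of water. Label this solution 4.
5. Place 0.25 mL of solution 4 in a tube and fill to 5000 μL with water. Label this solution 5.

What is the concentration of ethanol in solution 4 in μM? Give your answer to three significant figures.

22.2 μM

Step 1: 0.25 mL + 3.5 mL = 3.75 mL total → factor 3.75/0.25 = 15
Step 2: 50-fold → factor 50
Step 3: 3-fold → factor 3
Step 4: 160 μL + 480 μL = 640 μL total → factor 640/160 = 4
Dilution factor through solution 4 = 15 × 50 × 3 × 4 = 9000
[solution 4] = 0.200 M / 9000 = 2.222 × 10^-5 M = 22.2 μM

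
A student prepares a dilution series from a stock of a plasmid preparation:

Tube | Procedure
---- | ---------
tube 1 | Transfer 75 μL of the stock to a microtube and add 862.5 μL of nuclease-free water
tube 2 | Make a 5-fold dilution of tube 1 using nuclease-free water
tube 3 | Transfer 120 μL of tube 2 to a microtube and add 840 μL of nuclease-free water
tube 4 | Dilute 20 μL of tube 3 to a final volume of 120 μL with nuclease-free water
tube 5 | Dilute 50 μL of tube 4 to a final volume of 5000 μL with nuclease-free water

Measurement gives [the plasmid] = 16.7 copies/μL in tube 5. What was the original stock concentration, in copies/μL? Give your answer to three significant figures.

5.01 × 10^6 copies/μL

Step 1: 75 μL + 862.5 μL = 937.5 μL total → factor 937.5/75 = 12.5
Step 2: 5-fold → factor 5
Step 3: 120 μL + 840 μL = 960 μL total → factor 960/120 = 8
Step 4: 20 μL brought to 120 μL → factor 120/20 = 6
Step 5: 50 μL brought to 5000 μL → factor 5000/50 = 100
Overall dilution factor = 12.5 × 5 × 8 × 6 × 100 = 3 × 10^5
Stock = 16.7 copies/μL × 3 × 10^5 = 5.01 × 10^6 copies/μL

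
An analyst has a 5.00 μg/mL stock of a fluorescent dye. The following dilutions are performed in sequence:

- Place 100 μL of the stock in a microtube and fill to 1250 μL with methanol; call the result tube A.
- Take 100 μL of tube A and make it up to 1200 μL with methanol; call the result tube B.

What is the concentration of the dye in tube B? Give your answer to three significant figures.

0.0333 μg/mL

Step 1: 100 μL brought to 1250 μL → factor 1250/100 = 12.5
Step 2: 100 μL brought to 1200 μL → factor 1200/100 = 12
Overall dilution factor = 12.5 × 12 = 150
Final = 5.00 μg/mL / 150 = 0.0333 μg/mL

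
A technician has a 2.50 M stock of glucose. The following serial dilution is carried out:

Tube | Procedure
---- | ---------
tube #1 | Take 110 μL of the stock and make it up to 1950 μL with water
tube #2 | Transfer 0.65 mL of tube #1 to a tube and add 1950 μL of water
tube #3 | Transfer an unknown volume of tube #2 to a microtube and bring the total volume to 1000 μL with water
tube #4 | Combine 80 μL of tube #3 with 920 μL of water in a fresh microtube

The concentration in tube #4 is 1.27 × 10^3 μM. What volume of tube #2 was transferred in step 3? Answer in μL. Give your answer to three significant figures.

450 μL

Step 1: 110 μL brought to 1950 μL → factor 1950/110 = 17.727
Step 2: 0.65 mL + 1950 μL = 2.6 mL total → factor 2.6/0.65 = 4
Step 3: v brought to 1000 μL → factor = 1000 μL/v
Step 4: 80 μL + 920 μL = 1000 μL total → factor 1000/80 = 12.5
Product of known-step factors = 886.36
Overall factor = 2.50 M / (1.27 × 10^3 μM) = 1968.5
Step-3 factor = 1968.5 / 886.36 = 2.2209
v = 1000 μL / 2.2209 = 450 μL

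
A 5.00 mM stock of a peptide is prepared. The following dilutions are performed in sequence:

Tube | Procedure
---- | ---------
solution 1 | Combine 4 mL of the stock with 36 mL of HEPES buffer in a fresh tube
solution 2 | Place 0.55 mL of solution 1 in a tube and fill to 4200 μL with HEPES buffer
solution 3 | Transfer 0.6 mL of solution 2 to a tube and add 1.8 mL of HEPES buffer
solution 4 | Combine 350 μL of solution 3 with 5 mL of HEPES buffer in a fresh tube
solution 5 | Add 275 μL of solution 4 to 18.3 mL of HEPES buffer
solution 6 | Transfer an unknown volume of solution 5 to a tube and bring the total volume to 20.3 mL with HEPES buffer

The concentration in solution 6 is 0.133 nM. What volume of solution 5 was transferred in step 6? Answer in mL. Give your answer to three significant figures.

0.170 mL

Step 1: 4 mL + 36 mL = 40 mL total → factor 40/4 = 10
Step 2: 0.55 mL brought to 4200 μL → factor 4.2/0.55 = 7.6364
Step 3: 0.6 mL + 1.8 mL = 2.4 mL total → factor 2.4/0.6 = 4
Step 4: 350 μL + 5 mL = 5350 μL total → factor 5350/350 = 15.286
Step 5: 275 μL + 18.3 mL = 18575 μL total → factor 18575/275 = 67.545
Step 6: v brought to 20.3 mL → factor = 20.3 mL/v
Product of known-step factors = 3.1538 × 10^5
Overall factor = 5.00 mM / (0.133 nM) = 3.7594 × 10^7
Step-6 factor = 3.7594 × 10^7 / 3.1538 × 10^5 = 119.2
v = 20.3 mL / 119.2 = 0.170 mL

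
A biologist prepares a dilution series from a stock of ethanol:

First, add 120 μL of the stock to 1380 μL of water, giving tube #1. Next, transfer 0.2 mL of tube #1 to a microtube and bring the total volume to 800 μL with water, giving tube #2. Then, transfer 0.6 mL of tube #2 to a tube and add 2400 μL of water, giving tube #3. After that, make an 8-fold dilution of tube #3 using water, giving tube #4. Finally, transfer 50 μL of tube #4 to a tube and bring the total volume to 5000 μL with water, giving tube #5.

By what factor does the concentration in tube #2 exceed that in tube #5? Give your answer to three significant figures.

4.00 × 10^3

Step 1: 120 μL + 1380 μL = 1500 μL total → factor 1500/120 = 12.5
Step 2: 0.2 mL brought to 800 μL → factor 0.8/0.2 = 4
Step 3: 0.6 mL + 2400 μL = 3 mL total → factor 3/0.6 = 5
Step 4: 8-fold → factor 8
Step 5: 50 μL brought to 5000 μL → factor 5000/50 = 100
Dilution factor to tube #2 = 50; to tube #5 = 2 × 10^5
[tube #2]/[tube #5] = (factor to tube #5)/(factor to tube #2) = 2 × 10^5/50 = 4.00 × 10^3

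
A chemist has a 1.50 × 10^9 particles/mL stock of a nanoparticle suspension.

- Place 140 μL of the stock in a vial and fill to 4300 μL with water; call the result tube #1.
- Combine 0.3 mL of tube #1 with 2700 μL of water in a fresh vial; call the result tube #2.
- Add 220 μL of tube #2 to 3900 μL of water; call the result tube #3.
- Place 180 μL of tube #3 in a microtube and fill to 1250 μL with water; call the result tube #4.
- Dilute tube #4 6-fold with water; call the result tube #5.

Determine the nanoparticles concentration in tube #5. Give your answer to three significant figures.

Step 1: 140 μL brought to 4300 μL → factor 4300/140 = 30.714
Step 2: 0.3 mL + 2700 μL = 3 mL total → factor 3/0.3 = 10
Step 3: 220 μL + 3900 μL = 4120 μL total → factor 4120/220 = 18.727
Step 4: 180 μL brought to 1250 μL → factor 1250/180 = 6.9444
Step 5: 6-fold → factor 6
Overall dilution factor = 30.714 × 10 × 18.727 × 6.9444 × 6 = 2.3966 × 10^5
Final = 1.50 × 10^9 particles/mL / 2.3966 × 10^5 = 6.26 × 10^3 particles/mL

6.26 × 10^3 particles/mL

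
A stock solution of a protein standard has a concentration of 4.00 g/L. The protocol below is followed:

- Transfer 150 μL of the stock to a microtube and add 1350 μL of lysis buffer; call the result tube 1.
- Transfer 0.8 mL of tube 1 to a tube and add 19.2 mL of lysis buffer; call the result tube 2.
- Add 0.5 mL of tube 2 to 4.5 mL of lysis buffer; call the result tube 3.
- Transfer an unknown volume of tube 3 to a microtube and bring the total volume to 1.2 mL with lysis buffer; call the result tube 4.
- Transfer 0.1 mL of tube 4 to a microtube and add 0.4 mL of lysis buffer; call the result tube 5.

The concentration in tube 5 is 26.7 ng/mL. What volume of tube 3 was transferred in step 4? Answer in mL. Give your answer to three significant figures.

Step 1: 150 μL + 1350 μL = 1500 μL total → factor 1500/150 = 10
Step 2: 0.8 mL + 19.2 mL = 20 mL total → factor 20/0.8 = 25
Step 3: 0.5 mL + 4.5 mL = 5 mL total → factor 5/0.5 = 10
Step 4: v brought to 1.2 mL → factor = 1.2 mL/v
Step 5: 0.1 mL + 0.4 mL = 0.5 mL total → factor 0.5/0.1 = 5
Product of known-step factors = 12500
Overall factor = 4.00 g/L / (26.7 ng/mL) = 1.4981 × 10^5
Step-4 factor = 1.4981 × 10^5 / 12500 = 11.985
v = 1.2 mL / 11.985 = 0.100 mL

0.100 mL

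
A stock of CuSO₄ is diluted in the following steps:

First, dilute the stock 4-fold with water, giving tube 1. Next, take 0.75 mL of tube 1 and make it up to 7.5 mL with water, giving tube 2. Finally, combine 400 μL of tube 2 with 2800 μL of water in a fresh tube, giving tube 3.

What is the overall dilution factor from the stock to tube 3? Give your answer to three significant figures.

Step 1: 4-fold → factor 4
Step 2: 0.75 mL brought to 7.5 mL → factor 7.5/0.75 = 10
Step 3: 400 μL + 2800 μL = 3200 μL total → factor 3200/400 = 8
Overall dilution factor = 4 × 10 × 8 = 320

320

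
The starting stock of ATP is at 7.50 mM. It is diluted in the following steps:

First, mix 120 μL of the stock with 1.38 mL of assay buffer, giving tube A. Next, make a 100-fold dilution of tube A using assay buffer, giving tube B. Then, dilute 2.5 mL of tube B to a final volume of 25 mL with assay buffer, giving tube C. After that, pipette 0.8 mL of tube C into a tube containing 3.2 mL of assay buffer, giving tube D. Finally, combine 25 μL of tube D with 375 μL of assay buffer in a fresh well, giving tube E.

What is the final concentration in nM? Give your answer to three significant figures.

7.50 nM

Step 1: 120 μL + 1.38 mL = 1500 μL total → factor 1500/120 = 12.5
Step 2: 100-fold → factor 100
Step 3: 2.5 mL brought to 25 mL → factor 25/2.5 = 10
Step 4: 0.8 mL + 3.2 mL = 4 mL total → factor 4/0.8 = 5
Step 5: 25 μL + 375 μL = 400 μL total → factor 400/25 = 16
Overall dilution factor = 12.5 × 100 × 10 × 5 × 16 = 1 × 10^6
Final = 7.50 mM / 1 × 10^6 = 7.500 × 10^-6 mM = 7.50 nM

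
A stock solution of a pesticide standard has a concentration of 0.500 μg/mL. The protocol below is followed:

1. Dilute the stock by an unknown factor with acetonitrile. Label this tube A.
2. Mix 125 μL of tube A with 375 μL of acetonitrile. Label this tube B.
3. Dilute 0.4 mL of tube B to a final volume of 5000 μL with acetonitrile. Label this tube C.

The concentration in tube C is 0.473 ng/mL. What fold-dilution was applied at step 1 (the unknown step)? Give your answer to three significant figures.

Step 1: unknown factor x
Step 2: 125 μL + 375 μL = 500 μL total → factor 500/125 = 4
Step 3: 0.4 mL brought to 5000 μL → factor 5/0.4 = 12.5
Product of known-step factors = 50
Overall factor = 0.500 μg/mL / (0.473 ng/mL) = 1057.1
x = 1057.1 / 50 = 21.1

21.1-fold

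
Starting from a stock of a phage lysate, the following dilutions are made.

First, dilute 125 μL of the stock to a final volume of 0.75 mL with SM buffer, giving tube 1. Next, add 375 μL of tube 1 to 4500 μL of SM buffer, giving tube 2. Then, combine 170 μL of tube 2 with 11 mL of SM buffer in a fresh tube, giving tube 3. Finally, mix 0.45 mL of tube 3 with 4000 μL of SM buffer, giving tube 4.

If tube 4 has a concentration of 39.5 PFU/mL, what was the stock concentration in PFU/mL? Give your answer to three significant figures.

Step 1: 125 μL brought to 0.75 mL → factor 750/125 = 6
Step 2: 375 μL + 4500 μL = 4875 μL total → factor 4875/375 = 13
Step 3: 170 μL + 11 mL = 11170 μL total → factor 11170/170 = 65.706
Step 4: 0.45 mL + 4000 μL = 4.45 mL total → factor 4.45/0.45 = 9.8889
Overall dilution factor = 6 × 13 × 65.706 × 9.8889 = 50681
Stock = 39.5 PFU/mL × 50681 = 2.00 × 10^6 PFU/mL

2.00 × 10^6 PFU/mL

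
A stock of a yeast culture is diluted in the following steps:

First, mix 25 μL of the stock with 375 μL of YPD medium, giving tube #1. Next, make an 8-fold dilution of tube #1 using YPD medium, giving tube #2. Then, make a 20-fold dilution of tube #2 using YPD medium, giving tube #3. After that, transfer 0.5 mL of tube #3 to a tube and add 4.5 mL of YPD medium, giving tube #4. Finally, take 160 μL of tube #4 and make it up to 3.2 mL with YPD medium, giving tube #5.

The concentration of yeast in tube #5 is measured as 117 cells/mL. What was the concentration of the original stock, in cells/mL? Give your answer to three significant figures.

5.99 × 10^7 cells/mL

Step 1: 25 μL + 375 μL = 400 μL total → factor 400/25 = 16
Step 2: 8-fold → factor 8
Step 3: 20-fold → factor 20
Step 4: 0.5 mL + 4.5 mL = 5 mL total → factor 5/0.5 = 10
Step 5: 160 μL brought to 3.2 mL → factor 3200/160 = 20
Overall dilution factor = 16 × 8 × 20 × 10 × 20 = 5.12 × 10^5
Stock = 117 cells/mL × 5.12 × 10^5 = 5.99 × 10^7 cells/mL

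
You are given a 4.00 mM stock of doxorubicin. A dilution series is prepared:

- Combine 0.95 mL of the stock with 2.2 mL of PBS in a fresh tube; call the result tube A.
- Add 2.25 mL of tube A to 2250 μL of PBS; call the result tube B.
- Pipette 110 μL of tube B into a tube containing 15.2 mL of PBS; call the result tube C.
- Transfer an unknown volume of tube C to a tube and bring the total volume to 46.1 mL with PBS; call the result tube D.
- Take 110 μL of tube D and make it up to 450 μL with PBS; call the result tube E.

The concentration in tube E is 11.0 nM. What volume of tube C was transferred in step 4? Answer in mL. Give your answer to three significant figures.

Step 1: 0.95 mL + 2.2 mL = 3.15 mL total → factor 3.15/0.95 = 3.3158
Step 2: 2.25 mL + 2250 μL = 4.5 mL total → factor 4.5/2.25 = 2
Step 3: 110 μL + 15.2 mL = 15310 μL total → factor 15310/110 = 139.18
Step 4: v brought to 46.1 mL → factor = 46.1 mL/v
Step 5: 110 μL brought to 450 μL → factor 450/110 = 4.0909
Product of known-step factors = 3775.9
Overall factor = 4.00 mM / (11.0 nM) = 3.6364 × 10^5
Step-4 factor = 3.6364 × 10^5 / 3775.9 = 96.305
v = 46.1 mL / 96.305 = 0.479 mL

0.479 mL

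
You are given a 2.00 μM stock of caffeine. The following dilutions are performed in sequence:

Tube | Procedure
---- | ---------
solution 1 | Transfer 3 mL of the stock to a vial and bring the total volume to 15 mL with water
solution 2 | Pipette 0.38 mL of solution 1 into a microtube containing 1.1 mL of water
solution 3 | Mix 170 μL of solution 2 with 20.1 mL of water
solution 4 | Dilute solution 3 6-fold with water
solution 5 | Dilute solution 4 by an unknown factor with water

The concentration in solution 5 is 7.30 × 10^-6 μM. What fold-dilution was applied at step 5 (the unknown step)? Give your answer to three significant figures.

19.7-fold

Step 1: 3 mL brought to 15 mL → factor 15/3 = 5
Step 2: 0.38 mL + 1.1 mL = 1.48 mL total → factor 1.48/0.38 = 3.8947
Step 3: 170 μL + 20.1 mL = 20270 μL total → factor 20270/170 = 119.24
Step 4: 6-fold → factor 6
Step 5: unknown factor x
Product of known-step factors = 13932
Overall factor = 2.00 μM / (7.30 × 10^-6 μM) = 2.7397 × 10^5
x = 2.7397 × 10^5 / 13932 = 19.7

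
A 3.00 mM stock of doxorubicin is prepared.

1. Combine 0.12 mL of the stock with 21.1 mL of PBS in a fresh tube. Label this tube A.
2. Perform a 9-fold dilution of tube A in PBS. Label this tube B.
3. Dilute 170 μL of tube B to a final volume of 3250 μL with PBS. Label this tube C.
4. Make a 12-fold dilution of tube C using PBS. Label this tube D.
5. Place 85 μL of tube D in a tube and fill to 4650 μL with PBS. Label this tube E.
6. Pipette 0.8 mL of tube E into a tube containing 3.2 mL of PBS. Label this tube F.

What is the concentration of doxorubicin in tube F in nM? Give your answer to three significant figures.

Step 1: 0.12 mL + 21.1 mL = 21.22 mL total → factor 21.22/0.12 = 176.83
Step 2: 9-fold → factor 9
Step 3: 170 μL brought to 3250 μL → factor 3250/170 = 19.118
Step 4: 12-fold → factor 12
Step 5: 85 μL brought to 4650 μL → factor 4650/85 = 54.706
Step 6: 0.8 mL + 3.2 mL = 4 mL total → factor 4/0.8 = 5
Overall dilution factor = 176.83 × 9 × 19.118 × 12 × 54.706 × 5 = 9.9868 × 10^7
Final = 3.00 mM / 9.9868 × 10^7 = 3.004 × 10^-8 mM = 0.0300 nM

0.0300 nM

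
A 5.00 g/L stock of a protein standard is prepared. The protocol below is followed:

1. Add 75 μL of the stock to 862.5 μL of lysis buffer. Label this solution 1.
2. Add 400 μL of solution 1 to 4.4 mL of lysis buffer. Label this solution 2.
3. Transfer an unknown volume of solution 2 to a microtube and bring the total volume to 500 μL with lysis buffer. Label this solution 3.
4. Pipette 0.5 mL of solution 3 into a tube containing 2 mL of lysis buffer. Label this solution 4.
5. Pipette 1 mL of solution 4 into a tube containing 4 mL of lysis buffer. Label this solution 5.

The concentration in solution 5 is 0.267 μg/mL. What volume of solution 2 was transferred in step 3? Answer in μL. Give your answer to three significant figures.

100 μL

Step 1: 75 μL + 862.5 μL = 937.5 μL total → factor 937.5/75 = 12.5
Step 2: 400 μL + 4.4 mL = 4800 μL total → factor 4800/400 = 12
Step 3: v brought to 500 μL → factor = 500 μL/v
Step 4: 0.5 mL + 2 mL = 2.5 mL total → factor 2.5/0.5 = 5
Step 5: 1 mL + 4 mL = 5 mL total → factor 5/1 = 5
Product of known-step factors = 3750
Overall factor = 5.00 g/L / (0.267 μg/mL) = 18727
Step-3 factor = 18727 / 3750 = 4.9938
v = 500 μL / 4.9938 = 100 μL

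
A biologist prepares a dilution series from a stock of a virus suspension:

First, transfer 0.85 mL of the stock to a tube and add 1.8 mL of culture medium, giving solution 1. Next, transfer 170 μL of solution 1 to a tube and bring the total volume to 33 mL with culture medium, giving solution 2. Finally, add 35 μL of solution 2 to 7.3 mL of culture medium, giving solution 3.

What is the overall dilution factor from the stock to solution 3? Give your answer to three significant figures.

1.27 × 10^5

Step 1: 0.85 mL + 1.8 mL = 2.65 mL total → factor 2.65/0.85 = 3.1176
Step 2: 170 μL brought to 33 mL → factor 33000/170 = 194.12
Step 3: 35 μL + 7.3 mL = 7335 μL total → factor 7335/35 = 209.57
Overall dilution factor = 3.1176 × 194.12 × 209.57 = 1.2683 × 10^5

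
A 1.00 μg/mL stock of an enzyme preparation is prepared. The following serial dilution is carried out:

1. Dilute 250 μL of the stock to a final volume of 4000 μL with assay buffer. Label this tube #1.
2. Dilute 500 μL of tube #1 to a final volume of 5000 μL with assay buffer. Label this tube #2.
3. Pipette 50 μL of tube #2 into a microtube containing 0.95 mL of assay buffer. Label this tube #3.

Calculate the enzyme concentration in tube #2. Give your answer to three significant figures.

0.00625 μg/mL

Step 1: 250 μL brought to 4000 μL → factor 4000/250 = 16
Step 2: 500 μL brought to 5000 μL → factor 5000/500 = 10
Dilution factor through tube #2 = 16 × 10 = 160
[tube #2] = 1.00 μg/mL / 160 = 0.00625 μg/mL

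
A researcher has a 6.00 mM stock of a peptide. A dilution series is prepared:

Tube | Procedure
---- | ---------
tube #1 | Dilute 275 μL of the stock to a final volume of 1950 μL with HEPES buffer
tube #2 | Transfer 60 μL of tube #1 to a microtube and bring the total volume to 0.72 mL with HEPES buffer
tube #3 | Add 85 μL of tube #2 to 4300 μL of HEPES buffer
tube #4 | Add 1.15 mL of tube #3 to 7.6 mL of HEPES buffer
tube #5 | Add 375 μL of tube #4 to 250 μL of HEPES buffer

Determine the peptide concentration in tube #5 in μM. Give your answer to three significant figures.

0.108 μM

Step 1: 275 μL brought to 1950 μL → factor 1950/275 = 7.0909
Step 2: 60 μL brought to 0.72 mL → factor 720/60 = 12
Step 3: 85 μL + 4300 μL = 4385 μL total → factor 4385/85 = 51.588
Step 4: 1.15 mL + 7.6 mL = 8.75 mL total → factor 8.75/1.15 = 7.6087
Step 5: 375 μL + 250 μL = 625 μL total → factor 625/375 = 1.6667
Overall dilution factor = 7.0909 × 12 × 51.588 × 7.6087 × 1.6667 = 55666
Final = 6.00 mM / 55666 = 0.0001078 mM = 0.108 μM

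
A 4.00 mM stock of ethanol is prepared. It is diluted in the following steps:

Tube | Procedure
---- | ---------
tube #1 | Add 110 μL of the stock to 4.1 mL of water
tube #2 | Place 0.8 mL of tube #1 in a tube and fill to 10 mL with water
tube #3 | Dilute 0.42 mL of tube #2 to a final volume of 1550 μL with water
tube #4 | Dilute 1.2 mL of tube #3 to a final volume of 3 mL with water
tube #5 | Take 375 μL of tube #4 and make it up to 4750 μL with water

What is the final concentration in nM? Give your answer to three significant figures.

Step 1: 110 μL + 4.1 mL = 4210 μL total → factor 4210/110 = 38.273
Step 2: 0.8 mL brought to 10 mL → factor 10/0.8 = 12.5
Step 3: 0.42 mL brought to 1550 μL → factor 1.55/0.42 = 3.6905
Step 4: 1.2 mL brought to 3 mL → factor 3/1.2 = 2.5
Step 5: 375 μL brought to 4750 μL → factor 4750/375 = 12.667
Overall dilution factor = 38.273 × 12.5 × 3.6905 × 2.5 × 12.667 = 55909
Final = 4.00 mM / 55909 = 7.154 × 10^-5 mM = 71.5 nM

71.5 nM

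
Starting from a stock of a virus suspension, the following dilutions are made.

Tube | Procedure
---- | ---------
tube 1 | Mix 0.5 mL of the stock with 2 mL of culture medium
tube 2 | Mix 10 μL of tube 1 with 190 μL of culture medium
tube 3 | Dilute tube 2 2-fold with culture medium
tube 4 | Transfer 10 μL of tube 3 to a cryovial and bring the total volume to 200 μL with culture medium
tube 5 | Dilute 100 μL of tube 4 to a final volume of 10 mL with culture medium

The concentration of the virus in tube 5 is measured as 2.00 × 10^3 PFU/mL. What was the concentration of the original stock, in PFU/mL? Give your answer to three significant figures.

Step 1: 0.5 mL + 2 mL = 2.5 mL total → factor 2.5/0.5 = 5
Step 2: 10 μL + 190 μL = 200 μL total → factor 200/10 = 20
Step 3: 2-fold → factor 2
Step 4: 10 μL brought to 200 μL → factor 200/10 = 20
Step 5: 100 μL brought to 10 mL → factor 10000/100 = 100
Overall dilution factor = 5 × 20 × 2 × 20 × 100 = 4 × 10^5
Stock = 2.00 × 10^3 PFU/mL × 4 × 10^5 = 8.00 × 10^8 PFU/mL

8.00 × 10^8 PFU/mL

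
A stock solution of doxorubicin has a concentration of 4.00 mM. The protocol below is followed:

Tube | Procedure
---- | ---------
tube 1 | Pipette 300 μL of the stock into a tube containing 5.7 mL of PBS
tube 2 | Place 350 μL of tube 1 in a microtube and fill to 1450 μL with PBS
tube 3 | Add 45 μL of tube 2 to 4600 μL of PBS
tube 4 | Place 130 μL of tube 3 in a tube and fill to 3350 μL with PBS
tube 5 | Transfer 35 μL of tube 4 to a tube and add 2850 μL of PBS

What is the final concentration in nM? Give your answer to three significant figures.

0.220 nM

Step 1: 300 μL + 5.7 mL = 6000 μL total → factor 6000/300 = 20
Step 2: 350 μL brought to 1450 μL → factor 1450/350 = 4.1429
Step 3: 45 μL + 4600 μL = 4645 μL total → factor 4645/45 = 103.22
Step 4: 130 μL brought to 3350 μL → factor 3350/130 = 25.769
Step 5: 35 μL + 2850 μL = 2885 μL total → factor 2885/35 = 82.429
Overall dilution factor = 20 × 4.1429 × 103.22 × 25.769 × 82.429 = 1.8167 × 10^7
Final = 4.00 mM / 1.8167 × 10^7 = 2.202 × 10^-7 mM = 0.220 nM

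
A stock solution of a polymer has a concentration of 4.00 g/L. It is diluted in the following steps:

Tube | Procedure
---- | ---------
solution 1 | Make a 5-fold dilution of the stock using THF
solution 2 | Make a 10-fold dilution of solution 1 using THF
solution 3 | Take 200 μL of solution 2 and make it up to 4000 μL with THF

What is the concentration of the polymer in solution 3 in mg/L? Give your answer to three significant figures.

Step 1: 5-fold → factor 5
Step 2: 10-fold → factor 10
Step 3: 200 μL brought to 4000 μL → factor 4000/200 = 20
Overall dilution factor = 5 × 10 × 20 = 1000
Final = 4.00 g/L / 1000 = 0.004000 g/L = 4.00 mg/L

4.00 mg/L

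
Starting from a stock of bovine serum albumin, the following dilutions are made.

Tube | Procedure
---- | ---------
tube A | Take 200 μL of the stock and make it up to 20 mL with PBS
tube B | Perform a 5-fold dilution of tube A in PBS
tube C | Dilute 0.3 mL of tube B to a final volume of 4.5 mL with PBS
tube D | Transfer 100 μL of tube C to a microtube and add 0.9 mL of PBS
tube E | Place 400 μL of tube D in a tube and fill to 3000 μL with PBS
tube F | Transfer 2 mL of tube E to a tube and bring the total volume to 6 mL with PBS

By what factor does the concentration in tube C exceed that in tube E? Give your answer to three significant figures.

Step 1: 200 μL brought to 20 mL → factor 20000/200 = 100
Step 2: 5-fold → factor 5
Step 3: 0.3 mL brought to 4.5 mL → factor 4.5/0.3 = 15
Step 4: 100 μL + 0.9 mL = 1000 μL total → factor 1000/100 = 10
Step 5: 400 μL brought to 3000 μL → factor 3000/400 = 7.5
Dilution factor to tube C = 7500; to tube E = 5.625 × 10^5
[tube C]/[tube E] = (factor to tube E)/(factor to tube C) = 5.625 × 10^5/7500 = 75.0

75.0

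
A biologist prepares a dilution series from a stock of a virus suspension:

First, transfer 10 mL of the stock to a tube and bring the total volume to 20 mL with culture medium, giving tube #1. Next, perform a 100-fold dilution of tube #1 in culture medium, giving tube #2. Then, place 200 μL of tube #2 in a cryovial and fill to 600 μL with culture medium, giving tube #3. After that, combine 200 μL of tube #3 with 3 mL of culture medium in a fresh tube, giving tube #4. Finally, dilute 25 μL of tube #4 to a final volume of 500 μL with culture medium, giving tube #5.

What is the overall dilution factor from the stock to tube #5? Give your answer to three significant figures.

1.92 × 10^5

Step 1: 10 mL brought to 20 mL → factor 20/10 = 2
Step 2: 100-fold → factor 100
Step 3: 200 μL brought to 600 μL → factor 600/200 = 3
Step 4: 200 μL + 3 mL = 3200 μL total → factor 3200/200 = 16
Step 5: 25 μL brought to 500 μL → factor 500/25 = 20
Overall dilution factor = 2 × 100 × 3 × 16 × 20 = 1.92 × 10^5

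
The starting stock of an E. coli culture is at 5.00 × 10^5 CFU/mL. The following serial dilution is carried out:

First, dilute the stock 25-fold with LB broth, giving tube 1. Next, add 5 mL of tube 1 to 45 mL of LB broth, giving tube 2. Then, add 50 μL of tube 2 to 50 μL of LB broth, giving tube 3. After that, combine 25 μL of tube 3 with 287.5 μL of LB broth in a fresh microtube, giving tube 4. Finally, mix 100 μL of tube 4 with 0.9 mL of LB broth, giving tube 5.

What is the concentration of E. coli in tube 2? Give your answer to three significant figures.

Step 1: 25-fold → factor 25
Step 2: 5 mL + 45 mL = 50 mL total → factor 50/5 = 10
Dilution factor through tube 2 = 25 × 10 = 250
[tube 2] = 5.00 × 10^5 CFU/mL / 250 = 2.00 × 10^3 CFU/mL

2.00 × 10^3 CFU/mL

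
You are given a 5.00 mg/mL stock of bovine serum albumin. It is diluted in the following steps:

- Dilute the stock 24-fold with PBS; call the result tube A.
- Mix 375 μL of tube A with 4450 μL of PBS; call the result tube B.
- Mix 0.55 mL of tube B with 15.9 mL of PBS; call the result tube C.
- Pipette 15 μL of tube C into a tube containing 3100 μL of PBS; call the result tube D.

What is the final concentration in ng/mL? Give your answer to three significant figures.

2.61 ng/mL

Step 1: 24-fold → factor 24
Step 2: 375 μL + 4450 μL = 4825 μL total → factor 4825/375 = 12.867
Step 3: 0.55 mL + 15.9 mL = 16.45 mL total → factor 16.45/0.55 = 29.909
Step 4: 15 μL + 3100 μL = 3115 μL total → factor 3115/15 = 207.67
Overall dilution factor = 24 × 12.867 × 29.909 × 207.67 = 1.918 × 10^6
Final = 5.00 mg/mL / 1.918 × 10^6 = 2.607 × 10^-6 mg/mL = 2.61 ng/mL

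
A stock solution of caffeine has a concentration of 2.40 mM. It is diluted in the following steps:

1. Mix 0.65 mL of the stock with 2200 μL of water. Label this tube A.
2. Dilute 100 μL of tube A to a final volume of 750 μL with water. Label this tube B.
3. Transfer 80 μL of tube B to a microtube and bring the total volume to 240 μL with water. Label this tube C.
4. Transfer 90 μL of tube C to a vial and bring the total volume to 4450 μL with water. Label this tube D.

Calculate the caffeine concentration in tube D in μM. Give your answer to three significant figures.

0.492 μM

Step 1: 0.65 mL + 2200 μL = 2.85 mL total → factor 2.85/0.65 = 4.3846
Step 2: 100 μL brought to 750 μL → factor 750/100 = 7.5
Step 3: 80 μL brought to 240 μL → factor 240/80 = 3
Step 4: 90 μL brought to 4450 μL → factor 4450/90 = 49.444
Dilution factor through tube D = 4.3846 × 7.5 × 3 × 49.444 = 4877.9
[tube D] = 2.40 mM / 4877.9 = 0.0004920 mM = 0.492 μM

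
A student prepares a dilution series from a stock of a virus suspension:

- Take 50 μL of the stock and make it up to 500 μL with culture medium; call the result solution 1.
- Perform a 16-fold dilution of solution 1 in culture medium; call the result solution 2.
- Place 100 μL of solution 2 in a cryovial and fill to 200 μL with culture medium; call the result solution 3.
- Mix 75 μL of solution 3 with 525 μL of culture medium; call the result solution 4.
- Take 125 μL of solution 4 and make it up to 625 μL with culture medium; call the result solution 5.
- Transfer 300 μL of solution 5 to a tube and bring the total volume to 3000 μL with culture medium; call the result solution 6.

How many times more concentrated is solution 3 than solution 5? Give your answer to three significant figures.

40.0

Step 1: 50 μL brought to 500 μL → factor 500/50 = 10
Step 2: 16-fold → factor 16
Step 3: 100 μL brought to 200 μL → factor 200/100 = 2
Step 4: 75 μL + 525 μL = 600 μL total → factor 600/75 = 8
Step 5: 125 μL brought to 625 μL → factor 625/125 = 5
Dilution factor to solution 3 = 320; to solution 5 = 12800
[solution 3]/[solution 5] = (factor to solution 5)/(factor to solution 3) = 12800/320 = 40.0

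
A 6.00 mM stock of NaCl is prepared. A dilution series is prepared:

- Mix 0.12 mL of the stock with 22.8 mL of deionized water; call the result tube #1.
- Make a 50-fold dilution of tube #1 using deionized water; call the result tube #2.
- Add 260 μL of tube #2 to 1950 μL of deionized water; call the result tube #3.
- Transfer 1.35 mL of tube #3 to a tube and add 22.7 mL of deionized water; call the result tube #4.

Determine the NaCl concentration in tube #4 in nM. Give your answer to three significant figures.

Step 1: 0.12 mL + 22.8 mL = 22.92 mL total → factor 22.92/0.12 = 191
Step 2: 50-fold → factor 50
Step 3: 260 μL + 1950 μL = 2210 μL total → factor 2210/260 = 8.5
Step 4: 1.35 mL + 22.7 mL = 24.05 mL total → factor 24.05/1.35 = 17.815
Overall dilution factor = 191 × 50 × 8.5 × 17.815 = 1.4461 × 10^6
Final = 6.00 mM / 1.4461 × 10^6 = 4.149 × 10^-6 mM = 4.15 nM

4.15 nM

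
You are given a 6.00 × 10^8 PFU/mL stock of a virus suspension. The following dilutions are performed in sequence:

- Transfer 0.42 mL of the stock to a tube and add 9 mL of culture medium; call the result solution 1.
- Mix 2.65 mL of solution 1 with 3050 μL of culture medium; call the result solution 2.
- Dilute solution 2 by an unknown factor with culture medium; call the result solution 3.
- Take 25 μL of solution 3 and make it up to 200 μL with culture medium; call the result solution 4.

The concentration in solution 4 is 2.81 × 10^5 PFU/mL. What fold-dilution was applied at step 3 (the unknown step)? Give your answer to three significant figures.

5.53-fold

Step 1: 0.42 mL + 9 mL = 9.42 mL total → factor 9.42/0.42 = 22.429
Step 2: 2.65 mL + 3050 μL = 5.7 mL total → factor 5.7/2.65 = 2.1509
Step 3: unknown factor x
Step 4: 25 μL brought to 200 μL → factor 200/25 = 8
Product of known-step factors = 385.94
Overall factor = 6.00 × 10^8 PFU/mL / (2.81 × 10^5 PFU/mL) = 2135.2
x = 2135.2 / 385.94 = 5.53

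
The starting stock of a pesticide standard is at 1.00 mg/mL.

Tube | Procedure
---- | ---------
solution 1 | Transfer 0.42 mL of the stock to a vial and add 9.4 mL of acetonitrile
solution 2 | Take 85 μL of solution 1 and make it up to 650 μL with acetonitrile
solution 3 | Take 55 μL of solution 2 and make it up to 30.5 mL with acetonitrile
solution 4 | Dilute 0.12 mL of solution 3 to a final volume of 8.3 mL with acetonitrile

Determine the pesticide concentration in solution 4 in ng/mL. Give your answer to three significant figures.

Step 1: 0.42 mL + 9.4 mL = 9.82 mL total → factor 9.82/0.42 = 23.381
Step 2: 85 μL brought to 650 μL → factor 650/85 = 7.6471
Step 3: 55 μL brought to 30.5 mL → factor 30500/55 = 554.55
Step 4: 0.12 mL brought to 8.3 mL → factor 8.3/0.12 = 69.167
Overall dilution factor = 23.381 × 7.6471 × 554.55 × 69.167 = 6.8579 × 10^6
Final = 1.00 mg/mL / 6.8579 × 10^6 = 1.458 × 10^-7 mg/mL = 0.146 ng/mL

0.146 ng/mL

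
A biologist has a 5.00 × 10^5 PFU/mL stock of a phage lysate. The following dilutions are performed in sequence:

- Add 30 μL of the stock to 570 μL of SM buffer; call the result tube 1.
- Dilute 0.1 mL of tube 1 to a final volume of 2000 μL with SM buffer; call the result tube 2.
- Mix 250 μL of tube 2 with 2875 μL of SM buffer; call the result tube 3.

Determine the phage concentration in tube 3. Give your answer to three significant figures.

100 PFU/mL

Step 1: 30 μL + 570 μL = 600 μL total → factor 600/30 = 20
Step 2: 0.1 mL brought to 2000 μL → factor 2/0.1 = 20
Step 3: 250 μL + 2875 μL = 3125 μL total → factor 3125/250 = 12.5
Overall dilution factor = 20 × 20 × 12.5 = 5000
Final = 5.00 × 10^5 PFU/mL / 5000 = 100 PFU/mL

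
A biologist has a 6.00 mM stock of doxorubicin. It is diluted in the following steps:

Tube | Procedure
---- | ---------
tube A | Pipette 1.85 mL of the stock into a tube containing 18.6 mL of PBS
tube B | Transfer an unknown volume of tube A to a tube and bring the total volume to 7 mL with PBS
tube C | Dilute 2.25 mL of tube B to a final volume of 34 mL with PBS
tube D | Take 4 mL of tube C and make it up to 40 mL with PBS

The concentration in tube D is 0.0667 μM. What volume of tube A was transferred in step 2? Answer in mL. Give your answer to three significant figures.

0.130 mL

Step 1: 1.85 mL + 18.6 mL = 20.45 mL total → factor 20.45/1.85 = 11.054
Step 2: v brought to 7 mL → factor = 7 mL/v
Step 3: 2.25 mL brought to 34 mL → factor 34/2.25 = 15.111
Step 4: 4 mL brought to 40 mL → factor 40/4 = 10
Product of known-step factors = 1670.4
Overall factor = 6.00 mM / (0.0667 μM) = 89955
Step-2 factor = 89955 / 1670.4 = 53.853
v = 7 mL / 53.853 = 0.130 mL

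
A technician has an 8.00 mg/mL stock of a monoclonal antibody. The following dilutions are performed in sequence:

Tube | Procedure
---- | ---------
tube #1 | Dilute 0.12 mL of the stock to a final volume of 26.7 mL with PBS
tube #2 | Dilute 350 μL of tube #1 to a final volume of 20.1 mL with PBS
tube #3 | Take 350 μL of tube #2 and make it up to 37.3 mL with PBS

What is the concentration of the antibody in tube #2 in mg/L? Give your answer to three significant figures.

0.626 mg/L

Step 1: 0.12 mL brought to 26.7 mL → factor 26.7/0.12 = 222.5
Step 2: 350 μL brought to 20.1 mL → factor 20100/350 = 57.429
Dilution factor through tube #2 = 222.5 × 57.429 = 12778
[tube #2] = 8.00 mg/mL / 12778 = 0.0006261 mg/mL = 0.626 mg/L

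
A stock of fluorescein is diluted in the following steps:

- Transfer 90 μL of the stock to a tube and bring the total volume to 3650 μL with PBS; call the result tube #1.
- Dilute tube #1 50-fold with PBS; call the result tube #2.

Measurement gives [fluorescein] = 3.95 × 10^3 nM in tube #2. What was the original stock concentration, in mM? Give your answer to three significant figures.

Step 1: 90 μL brought to 3650 μL → factor 3650/90 = 40.556
Step 2: 50-fold → factor 50
Overall dilution factor = 40.556 × 50 = 2027.8
Stock = 3.95 × 10^3 nM × 2027.8 = 8.010 × 10^6 nM = 8.01 mM

8.01 mM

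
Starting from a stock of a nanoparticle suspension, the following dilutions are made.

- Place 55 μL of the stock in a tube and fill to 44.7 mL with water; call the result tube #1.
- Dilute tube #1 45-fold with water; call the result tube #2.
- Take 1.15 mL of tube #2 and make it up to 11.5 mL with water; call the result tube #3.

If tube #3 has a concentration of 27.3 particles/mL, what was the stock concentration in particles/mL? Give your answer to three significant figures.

Step 1: 55 μL brought to 44.7 mL → factor 44700/55 = 812.73
Step 2: 45-fold → factor 45
Step 3: 1.15 mL brought to 11.5 mL → factor 11.5/1.15 = 10
Overall dilution factor = 812.73 × 45 × 10 = 3.6573 × 10^5
Stock = 27.3 particles/mL × 3.6573 × 10^5 = 9.98 × 10^6 particles/mL

9.98 × 10^6 particles/mL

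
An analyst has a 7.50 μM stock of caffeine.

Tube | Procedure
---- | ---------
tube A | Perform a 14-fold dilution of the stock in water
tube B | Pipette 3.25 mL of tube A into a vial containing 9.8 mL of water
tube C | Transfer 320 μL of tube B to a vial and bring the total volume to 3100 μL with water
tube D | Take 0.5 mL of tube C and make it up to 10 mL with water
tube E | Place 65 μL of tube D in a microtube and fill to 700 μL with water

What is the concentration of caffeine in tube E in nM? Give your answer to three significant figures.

Step 1: 14-fold → factor 14
Step 2: 3.25 mL + 9.8 mL = 13.05 mL total → factor 13.05/3.25 = 4.0154
Step 3: 320 μL brought to 3100 μL → factor 3100/320 = 9.6875
Step 4: 0.5 mL brought to 10 mL → factor 10/0.5 = 20
Step 5: 65 μL brought to 700 μL → factor 700/65 = 10.769
Overall dilution factor = 14 × 4.0154 × 9.6875 × 20 × 10.769 = 1.173 × 10^5
Final = 7.50 μM / 1.173 × 10^5 = 6.394 × 10^-5 μM = 0.0639 nM

0.0639 nM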